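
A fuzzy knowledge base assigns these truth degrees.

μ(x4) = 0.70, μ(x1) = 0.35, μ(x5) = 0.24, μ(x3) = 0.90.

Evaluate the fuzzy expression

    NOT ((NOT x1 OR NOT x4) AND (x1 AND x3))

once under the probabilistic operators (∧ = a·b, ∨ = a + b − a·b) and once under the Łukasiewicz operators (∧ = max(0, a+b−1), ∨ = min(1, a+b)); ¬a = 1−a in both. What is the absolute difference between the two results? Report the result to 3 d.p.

Under probabilistic:
  NOT x1 = 1 − 0.3500 = 0.6500
  NOT x4 = 1 − 0.7000 = 0.3000
  NOT x1 OR NOT x4 = a + b − a·b on (0.6500, 0.3000) = 0.7550
  x1 AND x3 = a·b on (0.3500, 0.9000) = 0.3150
  (NOT x1 OR NOT x4) AND (x1 AND x3) = a·b on (0.7550, 0.3150) = 0.2378
  NOT ((NOT x1 OR NOT x4) AND (x1 AND x3)) = 1 − 0.2378 = 0.7622
  → value = 0.7622
Under Łukasiewicz:
  NOT x1 = 1 − 0.35 = 0.65
  NOT x4 = 1 − 0.70 = 0.30
  NOT x1 OR NOT x4 = min(1, a+b) on (0.65, 0.30) = 0.95
  x1 AND x3 = max(0, a+b−1) on (0.35, 0.90) = 0.25
  (NOT x1 OR NOT x4) AND (x1 AND x3) = max(0, a+b−1) on (0.95, 0.25) = 0.20
  NOT ((NOT x1 OR NOT x4) AND (x1 AND x3)) = 1 − 0.20 = 0.80
  → value = 0.8000
|0.7622 − 0.8000| = 0.038

0.038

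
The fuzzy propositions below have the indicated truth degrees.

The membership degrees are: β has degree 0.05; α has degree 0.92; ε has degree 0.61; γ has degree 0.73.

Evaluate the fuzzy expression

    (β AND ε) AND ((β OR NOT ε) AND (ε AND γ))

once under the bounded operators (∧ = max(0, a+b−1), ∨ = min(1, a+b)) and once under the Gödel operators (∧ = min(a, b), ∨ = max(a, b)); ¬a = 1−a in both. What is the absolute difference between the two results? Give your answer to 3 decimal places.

0.050

Under bounded:
  β AND ε = max(0, a+b−1) on (0.05, 0.61) = 0.00
  NOT ε = 1 − 0.61 = 0.39
  β OR NOT ε = min(1, a+b) on (0.05, 0.39) = 0.44
  ε AND γ = max(0, a+b−1) on (0.61, 0.73) = 0.34
  (β OR NOT ε) AND (ε AND γ) = max(0, a+b−1) on (0.44, 0.34) = 0.00
  (β AND ε) AND ((β OR NOT ε) AND (ε AND γ)) = max(0, a+b−1) on (0.00, 0.00) = 0.00
  → value = 0.0000
Under Gödel:
  β AND ε = min(a, b) on (0.05, 0.61) = 0.05
  NOT ε = 1 − 0.61 = 0.39
  β OR NOT ε = max(a, b) on (0.05, 0.39) = 0.39
  ε AND γ = min(a, b) on (0.61, 0.73) = 0.61
  (β OR NOT ε) AND (ε AND γ) = min(a, b) on (0.39, 0.61) = 0.39
  (β AND ε) AND ((β OR NOT ε) AND (ε AND γ)) = min(a, b) on (0.05, 0.39) = 0.05
  → value = 0.0500
|0.0000 − 0.0500| = 0.050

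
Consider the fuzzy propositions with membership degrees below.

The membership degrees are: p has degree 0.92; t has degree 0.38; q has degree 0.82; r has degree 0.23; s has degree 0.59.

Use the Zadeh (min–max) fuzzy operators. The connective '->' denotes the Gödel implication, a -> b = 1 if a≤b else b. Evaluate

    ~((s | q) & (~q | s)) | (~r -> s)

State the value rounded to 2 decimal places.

0.59

s | q = max(a, b) on (0.59, 0.82) = 0.82
~q = 1 − 0.82 = 0.18
~q | s = max(a, b) on (0.18, 0.59) = 0.59
(s | q) & (~q | s) = min(a, b) on (0.82, 0.59) = 0.59
~((s | q) & (~q | s)) = 1 − 0.59 = 0.41
~r = 1 − 0.23 = 0.77
~r -> s  [Gödel: 1 if a≤b else b] with a=0.77, b=0.59 → 0.59
~((s | q) & (~q | s)) | (~r -> s) = max(a, b) on (0.41, 0.59) = 0.59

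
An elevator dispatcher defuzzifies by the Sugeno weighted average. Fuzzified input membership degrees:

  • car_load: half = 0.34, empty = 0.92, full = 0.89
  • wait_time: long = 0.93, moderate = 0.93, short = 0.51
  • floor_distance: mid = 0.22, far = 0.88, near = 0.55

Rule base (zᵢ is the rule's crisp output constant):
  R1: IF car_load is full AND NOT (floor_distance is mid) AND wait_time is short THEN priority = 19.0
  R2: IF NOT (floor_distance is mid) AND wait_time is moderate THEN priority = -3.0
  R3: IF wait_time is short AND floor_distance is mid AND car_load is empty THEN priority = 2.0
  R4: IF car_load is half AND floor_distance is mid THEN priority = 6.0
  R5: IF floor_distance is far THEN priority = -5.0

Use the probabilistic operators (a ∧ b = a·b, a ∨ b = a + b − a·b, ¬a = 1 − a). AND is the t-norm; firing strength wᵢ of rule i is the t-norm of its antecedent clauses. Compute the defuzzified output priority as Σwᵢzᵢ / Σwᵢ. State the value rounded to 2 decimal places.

0.38

R1 (z=19.0): full=0.89, ¬mid=1−0.22=0.78, short=0.51; AND[a·b] → w = 0.3540
R2 (z=-3.0): ¬mid=1−0.22=0.78, moderate=0.93; AND[a·b] → w = 0.7254
R3 (z=2.0): short=0.51, mid=0.22, empty=0.92; AND[a·b] → w = 0.1032
R4 (z=6.0): half=0.34, mid=0.22; AND[a·b] → w = 0.0748
R5 (z=-5.0): far=0.88 → w = 0.8800
Weighted average = (0.3540·19.0 + 0.7254·-3.0 + 0.1032·2.0 + 0.0748·6.0 + 0.8800·-5.0) / (0.3540 + 0.7254 + 0.1032 + 0.0748 + 0.8800)
  = 0.8058 / 2.1375 = 0.38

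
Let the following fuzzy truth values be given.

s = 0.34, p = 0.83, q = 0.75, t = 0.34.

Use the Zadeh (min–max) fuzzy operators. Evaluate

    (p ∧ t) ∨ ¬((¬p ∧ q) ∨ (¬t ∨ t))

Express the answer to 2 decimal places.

p ∧ t = min(a, b) on (0.83, 0.34) = 0.34
¬p = 1 − 0.83 = 0.17
¬p ∧ q = min(a, b) on (0.17, 0.75) = 0.17
¬t = 1 − 0.34 = 0.66
¬t ∨ t = max(a, b) on (0.66, 0.34) = 0.66
(¬p ∧ q) ∨ (¬t ∨ t) = max(a, b) on (0.17, 0.66) = 0.66
¬((¬p ∧ q) ∨ (¬t ∨ t)) = 1 − 0.66 = 0.34
(p ∧ t) ∨ ¬((¬p ∧ q) ∨ (¬t ∨ t)) = max(a, b) on (0.34, 0.34) = 0.34

0.34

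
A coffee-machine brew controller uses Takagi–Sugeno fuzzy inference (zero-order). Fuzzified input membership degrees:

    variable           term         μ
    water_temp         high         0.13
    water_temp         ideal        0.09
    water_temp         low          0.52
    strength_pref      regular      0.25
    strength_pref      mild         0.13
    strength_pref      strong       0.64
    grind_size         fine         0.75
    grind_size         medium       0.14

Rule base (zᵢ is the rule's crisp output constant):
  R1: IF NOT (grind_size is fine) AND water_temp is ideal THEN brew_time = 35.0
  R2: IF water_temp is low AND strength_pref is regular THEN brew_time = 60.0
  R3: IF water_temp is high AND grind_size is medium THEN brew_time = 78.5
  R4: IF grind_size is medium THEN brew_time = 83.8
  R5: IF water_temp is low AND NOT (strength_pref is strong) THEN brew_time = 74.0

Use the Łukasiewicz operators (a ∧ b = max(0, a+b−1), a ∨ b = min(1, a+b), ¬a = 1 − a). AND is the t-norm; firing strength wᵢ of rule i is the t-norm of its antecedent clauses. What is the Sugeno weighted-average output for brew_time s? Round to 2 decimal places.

83.80

R1 (z=35.0): ¬fine=1−0.75=0.25, ideal=0.09; AND[max(0, a+b−1)] → w = 0.00
R2 (z=60.0): low=0.52, regular=0.25; AND[max(0, a+b−1)] → w = 0.00
R3 (z=78.5): high=0.13, medium=0.14; AND[max(0, a+b−1)] → w = 0.00
R4 (z=83.8): medium=0.14 → w = 0.14
R5 (z=74.0): low=0.52, ¬strong=1−0.64=0.36; AND[max(0, a+b−1)] → w = 0.00
Weighted average = (0.00·35.0 + 0.00·60.0 + 0.00·78.5 + 0.14·83.8 + 0.00·74.0) / (0.00 + 0.00 + 0.00 + 0.14 + 0.00)
  = 11.7320 / 0.1400 = 83.80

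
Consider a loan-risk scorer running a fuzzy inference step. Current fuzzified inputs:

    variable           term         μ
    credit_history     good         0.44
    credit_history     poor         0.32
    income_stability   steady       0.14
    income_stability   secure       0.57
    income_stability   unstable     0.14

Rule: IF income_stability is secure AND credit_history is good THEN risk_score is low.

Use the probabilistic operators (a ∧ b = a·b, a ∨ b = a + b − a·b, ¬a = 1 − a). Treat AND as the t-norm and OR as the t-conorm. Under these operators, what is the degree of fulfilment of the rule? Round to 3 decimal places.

firing strength: secure=0.57, good=0.44; AND[a·b] → w = 0.2508

0.251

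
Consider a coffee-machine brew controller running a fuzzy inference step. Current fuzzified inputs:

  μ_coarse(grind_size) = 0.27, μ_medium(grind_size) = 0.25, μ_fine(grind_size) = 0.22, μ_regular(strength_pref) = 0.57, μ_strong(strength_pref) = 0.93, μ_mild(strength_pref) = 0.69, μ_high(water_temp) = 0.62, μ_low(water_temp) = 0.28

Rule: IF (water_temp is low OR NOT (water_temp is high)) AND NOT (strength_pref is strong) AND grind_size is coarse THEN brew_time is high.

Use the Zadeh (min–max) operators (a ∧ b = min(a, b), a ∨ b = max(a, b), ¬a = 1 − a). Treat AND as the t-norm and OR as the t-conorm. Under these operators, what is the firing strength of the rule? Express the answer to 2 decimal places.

firing strength: (low=0.28 OR ¬high=1−0.62=0.38) = 0.38; AND[min(a, b)] with ¬strong=1−0.93=0.07, coarse=0.27 → w = 0.07

0.07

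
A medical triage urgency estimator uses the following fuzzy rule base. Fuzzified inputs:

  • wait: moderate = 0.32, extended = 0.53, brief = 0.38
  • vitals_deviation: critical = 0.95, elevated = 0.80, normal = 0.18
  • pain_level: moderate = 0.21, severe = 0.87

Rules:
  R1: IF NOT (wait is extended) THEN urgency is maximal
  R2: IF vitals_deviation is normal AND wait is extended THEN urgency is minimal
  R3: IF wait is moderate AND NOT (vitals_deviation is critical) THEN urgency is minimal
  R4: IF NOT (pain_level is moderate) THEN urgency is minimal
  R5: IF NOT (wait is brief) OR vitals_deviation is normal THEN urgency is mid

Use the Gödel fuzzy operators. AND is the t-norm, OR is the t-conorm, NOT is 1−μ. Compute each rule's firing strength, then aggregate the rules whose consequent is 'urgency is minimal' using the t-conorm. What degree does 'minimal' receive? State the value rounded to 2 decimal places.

R1: ¬extended=1−0.53=0.47 → w = 0.47
R2: normal=0.18, extended=0.53; AND[min(a, b)] → w = 0.18
R3: moderate=0.32, ¬critical=1−0.95=0.05; AND[min(a, b)] → w = 0.05
R4: ¬moderate=1−0.21=0.79 → w = 0.79
R5: ¬brief=1−0.38=0.62, normal=0.18; OR[max(a, b)] → w = 0.62
Rules with consequent 'minimal': {R2, R3, R4} → strengths 0.18, 0.05, 0.79
Aggregate via t-conorm [max(a, b)]: 0.79

0.79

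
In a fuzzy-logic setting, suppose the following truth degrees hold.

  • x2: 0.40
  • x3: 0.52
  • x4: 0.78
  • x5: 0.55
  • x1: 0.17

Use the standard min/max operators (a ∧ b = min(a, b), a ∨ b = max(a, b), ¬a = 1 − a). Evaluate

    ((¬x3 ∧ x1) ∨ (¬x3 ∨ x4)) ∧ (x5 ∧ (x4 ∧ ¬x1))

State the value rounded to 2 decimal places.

¬x3 = 1 − 0.52 = 0.48
¬x3 ∧ x1 = min(a, b) on (0.48, 0.17) = 0.17
¬x3 = 1 − 0.52 = 0.48
¬x3 ∨ x4 = max(a, b) on (0.48, 0.78) = 0.78
(¬x3 ∧ x1) ∨ (¬x3 ∨ x4) = max(a, b) on (0.17, 0.78) = 0.78
¬x1 = 1 − 0.17 = 0.83
x4 ∧ ¬x1 = min(a, b) on (0.78, 0.83) = 0.78
x5 ∧ (x4 ∧ ¬x1) = min(a, b) on (0.55, 0.78) = 0.55
((¬x3 ∧ x1) ∨ (¬x3 ∨ x4)) ∧ (x5 ∧ (x4 ∧ ¬x1)) = min(a, b) on (0.78, 0.55) = 0.55

0.55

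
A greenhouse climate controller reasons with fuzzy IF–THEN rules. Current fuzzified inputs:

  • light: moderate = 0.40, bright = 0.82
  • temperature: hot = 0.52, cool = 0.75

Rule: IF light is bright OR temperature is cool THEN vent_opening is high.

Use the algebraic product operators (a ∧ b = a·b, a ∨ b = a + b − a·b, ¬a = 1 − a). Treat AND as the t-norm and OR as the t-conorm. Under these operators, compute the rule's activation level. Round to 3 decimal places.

firing strength: bright=0.82, cool=0.75; OR[a + b − a·b] → w = 0.9550

0.955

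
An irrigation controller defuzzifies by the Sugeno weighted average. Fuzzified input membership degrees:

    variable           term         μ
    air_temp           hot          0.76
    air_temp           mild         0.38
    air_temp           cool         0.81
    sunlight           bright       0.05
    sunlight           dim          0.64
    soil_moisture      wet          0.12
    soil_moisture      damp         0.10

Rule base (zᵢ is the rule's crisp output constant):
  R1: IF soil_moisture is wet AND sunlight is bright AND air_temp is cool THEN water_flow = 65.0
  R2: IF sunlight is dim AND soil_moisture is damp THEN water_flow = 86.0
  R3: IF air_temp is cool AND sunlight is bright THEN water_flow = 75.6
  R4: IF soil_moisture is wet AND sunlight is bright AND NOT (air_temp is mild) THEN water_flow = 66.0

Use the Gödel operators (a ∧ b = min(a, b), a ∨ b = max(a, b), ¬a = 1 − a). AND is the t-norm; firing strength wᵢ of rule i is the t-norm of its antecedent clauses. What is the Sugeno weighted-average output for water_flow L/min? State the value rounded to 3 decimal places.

R1 (z=65.0): wet=0.12, bright=0.05, cool=0.81; AND[min(a, b)] → w = 0.05
R2 (z=86.0): dim=0.64, damp=0.10; AND[min(a, b)] → w = 0.10
R3 (z=75.6): cool=0.81, bright=0.05; AND[min(a, b)] → w = 0.05
R4 (z=66.0): wet=0.12, bright=0.05, ¬mild=1−0.38=0.62; AND[min(a, b)] → w = 0.05
Weighted average = (0.05·65.0 + 0.10·86.0 + 0.05·75.6 + 0.05·66.0) / (0.05 + 0.10 + 0.05 + 0.05)
  = 18.9300 / 0.2500 = 75.720

75.720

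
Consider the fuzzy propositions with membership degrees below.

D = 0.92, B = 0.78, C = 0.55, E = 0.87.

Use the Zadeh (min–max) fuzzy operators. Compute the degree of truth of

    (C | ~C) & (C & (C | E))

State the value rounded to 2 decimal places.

0.55

~C = 1 − 0.55 = 0.45
C | ~C = max(a, b) on (0.55, 0.45) = 0.55
C | E = max(a, b) on (0.55, 0.87) = 0.87
C & (C | E) = min(a, b) on (0.55, 0.87) = 0.55
(C | ~C) & (C & (C | E)) = min(a, b) on (0.55, 0.55) = 0.55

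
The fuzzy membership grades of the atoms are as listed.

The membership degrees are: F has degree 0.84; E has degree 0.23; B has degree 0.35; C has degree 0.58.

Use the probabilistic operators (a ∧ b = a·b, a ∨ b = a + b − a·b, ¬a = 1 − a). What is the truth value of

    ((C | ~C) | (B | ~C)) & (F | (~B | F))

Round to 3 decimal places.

0.900

~C = 1 − 0.5800 = 0.4200
C | ~C = a + b − a·b on (0.5800, 0.4200) = 0.7564
~C = 1 − 0.5800 = 0.4200
B | ~C = a + b − a·b on (0.3500, 0.4200) = 0.6230
(C | ~C) | (B | ~C) = a + b − a·b on (0.7564, 0.6230) = 0.9082
~B = 1 − 0.3500 = 0.6500
~B | F = a + b − a·b on (0.6500, 0.8400) = 0.9440
F | (~B | F) = a + b − a·b on (0.8400, 0.9440) = 0.9910
((C | ~C) | (B | ~C)) & (F | (~B | F)) = a·b on (0.9082, 0.9910) = 0.9000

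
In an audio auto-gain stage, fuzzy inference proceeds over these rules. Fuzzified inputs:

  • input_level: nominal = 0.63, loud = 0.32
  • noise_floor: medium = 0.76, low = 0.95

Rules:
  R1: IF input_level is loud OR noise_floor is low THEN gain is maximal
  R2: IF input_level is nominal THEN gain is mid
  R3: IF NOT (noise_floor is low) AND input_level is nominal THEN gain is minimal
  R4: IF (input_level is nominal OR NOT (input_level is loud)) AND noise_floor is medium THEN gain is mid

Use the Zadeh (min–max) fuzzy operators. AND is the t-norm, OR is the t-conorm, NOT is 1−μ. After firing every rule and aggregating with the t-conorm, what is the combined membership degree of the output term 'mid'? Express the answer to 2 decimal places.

0.68

R1: loud=0.32, low=0.95; OR[max(a, b)] → w = 0.95
R2: nominal=0.63 → w = 0.63
R3: ¬low=1−0.95=0.05, nominal=0.63; AND[min(a, b)] → w = 0.05
R4: (nominal=0.63 OR ¬loud=1−0.32=0.68) = 0.68; AND[min(a, b)] with medium=0.76 → w = 0.68
Rules with consequent 'mid': {R2, R4} → strengths 0.63, 0.68
Aggregate via t-conorm [max(a, b)]: 0.68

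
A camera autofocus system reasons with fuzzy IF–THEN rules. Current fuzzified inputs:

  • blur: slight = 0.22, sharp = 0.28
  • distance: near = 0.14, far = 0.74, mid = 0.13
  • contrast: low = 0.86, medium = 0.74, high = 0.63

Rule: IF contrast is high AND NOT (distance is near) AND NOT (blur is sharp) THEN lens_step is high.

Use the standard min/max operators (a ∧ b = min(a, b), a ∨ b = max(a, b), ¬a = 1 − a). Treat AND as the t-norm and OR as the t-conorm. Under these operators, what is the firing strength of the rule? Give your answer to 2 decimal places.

0.63

firing strength: high=0.63, ¬near=1−0.14=0.86, ¬sharp=1−0.28=0.72; AND[min(a, b)] → w = 0.63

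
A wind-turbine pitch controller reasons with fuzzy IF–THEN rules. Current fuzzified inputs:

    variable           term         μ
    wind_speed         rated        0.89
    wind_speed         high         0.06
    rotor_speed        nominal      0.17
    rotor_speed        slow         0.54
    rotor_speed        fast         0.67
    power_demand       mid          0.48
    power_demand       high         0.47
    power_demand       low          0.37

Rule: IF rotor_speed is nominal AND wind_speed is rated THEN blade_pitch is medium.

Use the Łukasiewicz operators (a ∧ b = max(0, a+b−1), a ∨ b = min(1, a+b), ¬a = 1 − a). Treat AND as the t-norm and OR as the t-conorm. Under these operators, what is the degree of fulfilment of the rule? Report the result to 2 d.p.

firing strength: nominal=0.17, rated=0.89; AND[max(0, a+b−1)] → w = 0.06

0.06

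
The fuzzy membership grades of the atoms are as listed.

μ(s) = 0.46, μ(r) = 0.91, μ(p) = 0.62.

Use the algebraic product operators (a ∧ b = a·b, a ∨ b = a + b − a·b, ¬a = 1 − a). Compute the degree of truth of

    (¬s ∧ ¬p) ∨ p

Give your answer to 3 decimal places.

¬s = 1 − 0.4600 = 0.5400
¬p = 1 − 0.6200 = 0.3800
¬s ∧ ¬p = a·b on (0.5400, 0.3800) = 0.2052
(¬s ∧ ¬p) ∨ p = a + b − a·b on (0.2052, 0.6200) = 0.6980

0.698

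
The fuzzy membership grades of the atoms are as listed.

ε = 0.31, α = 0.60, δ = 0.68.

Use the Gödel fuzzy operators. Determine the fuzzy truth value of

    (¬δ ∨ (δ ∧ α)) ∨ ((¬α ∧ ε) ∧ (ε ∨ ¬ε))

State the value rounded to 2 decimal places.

0.60

¬δ = 1 − 0.68 = 0.32
δ ∧ α = min(a, b) on (0.68, 0.60) = 0.60
¬δ ∨ (δ ∧ α) = max(a, b) on (0.32, 0.60) = 0.60
¬α = 1 − 0.60 = 0.40
¬α ∧ ε = min(a, b) on (0.40, 0.31) = 0.31
¬ε = 1 − 0.31 = 0.69
ε ∨ ¬ε = max(a, b) on (0.31, 0.69) = 0.69
(¬α ∧ ε) ∧ (ε ∨ ¬ε) = min(a, b) on (0.31, 0.69) = 0.31
(¬δ ∨ (δ ∧ α)) ∨ ((¬α ∧ ε) ∧ (ε ∨ ¬ε)) = max(a, b) on (0.60, 0.31) = 0.60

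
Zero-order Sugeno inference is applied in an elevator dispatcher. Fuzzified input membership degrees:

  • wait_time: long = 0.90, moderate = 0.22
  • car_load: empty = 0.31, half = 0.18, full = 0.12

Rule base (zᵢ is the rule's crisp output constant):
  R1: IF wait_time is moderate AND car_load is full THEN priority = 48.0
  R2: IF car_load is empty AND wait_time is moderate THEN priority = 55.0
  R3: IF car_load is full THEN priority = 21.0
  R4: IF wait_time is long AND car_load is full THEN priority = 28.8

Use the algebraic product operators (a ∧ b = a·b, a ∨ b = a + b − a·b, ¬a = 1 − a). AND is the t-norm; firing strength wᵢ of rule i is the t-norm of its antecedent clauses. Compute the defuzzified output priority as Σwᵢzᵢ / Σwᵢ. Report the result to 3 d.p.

R1 (z=48.0): moderate=0.22, full=0.12; AND[a·b] → w = 0.0264
R2 (z=55.0): empty=0.31, moderate=0.22; AND[a·b] → w = 0.0682
R3 (z=21.0): full=0.12 → w = 0.1200
R4 (z=28.8): long=0.90, full=0.12; AND[a·b] → w = 0.1080
Weighted average = (0.0264·48.0 + 0.0682·55.0 + 0.1200·21.0 + 0.1080·28.8) / (0.0264 + 0.0682 + 0.1200 + 0.1080)
  = 10.6486 / 0.3226 = 33.009

33.009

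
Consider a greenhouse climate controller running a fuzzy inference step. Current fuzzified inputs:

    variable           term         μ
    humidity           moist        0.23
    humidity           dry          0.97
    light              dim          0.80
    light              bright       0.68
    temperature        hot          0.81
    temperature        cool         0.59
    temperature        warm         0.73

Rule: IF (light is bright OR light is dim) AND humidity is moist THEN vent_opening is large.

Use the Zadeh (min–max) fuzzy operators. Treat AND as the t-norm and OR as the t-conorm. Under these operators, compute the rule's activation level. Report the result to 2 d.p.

firing strength: (bright=0.68 OR dim=0.80) = 0.80; AND[min(a, b)] with moist=0.23 → w = 0.23

0.23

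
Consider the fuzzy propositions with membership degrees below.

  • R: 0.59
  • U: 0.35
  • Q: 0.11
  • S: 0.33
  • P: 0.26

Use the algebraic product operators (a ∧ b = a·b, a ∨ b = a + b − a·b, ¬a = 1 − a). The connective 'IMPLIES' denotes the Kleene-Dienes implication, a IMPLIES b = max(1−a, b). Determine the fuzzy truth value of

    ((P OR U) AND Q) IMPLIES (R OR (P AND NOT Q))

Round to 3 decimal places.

0.943

P OR U = a + b − a·b on (0.2600, 0.3500) = 0.5190
(P OR U) AND Q = a·b on (0.5190, 0.1100) = 0.0571
NOT Q = 1 − 0.1100 = 0.8900
P AND NOT Q = a·b on (0.2600, 0.8900) = 0.2314
R OR (P AND NOT Q) = a + b − a·b on (0.5900, 0.2314) = 0.6849
((P OR U) AND Q) IMPLIES (R OR (P AND NOT Q))  [Kleene-Dienes: max(1−a, b)] with a=0.0571, b=0.6849 → 0.9429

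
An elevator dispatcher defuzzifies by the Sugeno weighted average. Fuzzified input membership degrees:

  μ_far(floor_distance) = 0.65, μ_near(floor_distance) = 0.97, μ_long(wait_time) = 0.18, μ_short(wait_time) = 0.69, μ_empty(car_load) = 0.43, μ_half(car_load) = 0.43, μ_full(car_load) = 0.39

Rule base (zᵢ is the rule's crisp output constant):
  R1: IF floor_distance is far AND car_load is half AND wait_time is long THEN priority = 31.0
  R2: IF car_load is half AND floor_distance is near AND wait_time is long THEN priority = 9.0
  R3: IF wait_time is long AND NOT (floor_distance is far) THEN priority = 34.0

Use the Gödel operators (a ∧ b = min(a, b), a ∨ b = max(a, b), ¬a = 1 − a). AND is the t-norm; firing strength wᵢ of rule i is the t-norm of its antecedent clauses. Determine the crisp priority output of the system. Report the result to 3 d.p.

24.667

R1 (z=31.0): far=0.65, half=0.43, long=0.18; AND[min(a, b)] → w = 0.18
R2 (z=9.0): half=0.43, near=0.97, long=0.18; AND[min(a, b)] → w = 0.18
R3 (z=34.0): long=0.18, ¬far=1−0.65=0.35; AND[min(a, b)] → w = 0.18
Weighted average = (0.18·31.0 + 0.18·9.0 + 0.18·34.0) / (0.18 + 0.18 + 0.18)
  = 13.3200 / 0.5400 = 24.667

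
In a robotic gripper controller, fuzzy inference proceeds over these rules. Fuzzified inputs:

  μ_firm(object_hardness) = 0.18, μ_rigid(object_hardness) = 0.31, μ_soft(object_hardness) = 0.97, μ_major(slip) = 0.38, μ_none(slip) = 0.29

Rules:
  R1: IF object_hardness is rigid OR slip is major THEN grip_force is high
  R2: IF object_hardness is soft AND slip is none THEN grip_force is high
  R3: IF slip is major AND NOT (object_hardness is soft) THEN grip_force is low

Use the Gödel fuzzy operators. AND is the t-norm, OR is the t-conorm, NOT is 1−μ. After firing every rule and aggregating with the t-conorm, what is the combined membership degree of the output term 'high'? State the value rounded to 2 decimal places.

R1: rigid=0.31, major=0.38; OR[max(a, b)] → w = 0.38
R2: soft=0.97, none=0.29; AND[min(a, b)] → w = 0.29
R3: major=0.38, ¬soft=1−0.97=0.03; AND[min(a, b)] → w = 0.03
Rules with consequent 'high': {R1, R2} → strengths 0.38, 0.29
Aggregate via t-conorm [max(a, b)]: 0.38

0.38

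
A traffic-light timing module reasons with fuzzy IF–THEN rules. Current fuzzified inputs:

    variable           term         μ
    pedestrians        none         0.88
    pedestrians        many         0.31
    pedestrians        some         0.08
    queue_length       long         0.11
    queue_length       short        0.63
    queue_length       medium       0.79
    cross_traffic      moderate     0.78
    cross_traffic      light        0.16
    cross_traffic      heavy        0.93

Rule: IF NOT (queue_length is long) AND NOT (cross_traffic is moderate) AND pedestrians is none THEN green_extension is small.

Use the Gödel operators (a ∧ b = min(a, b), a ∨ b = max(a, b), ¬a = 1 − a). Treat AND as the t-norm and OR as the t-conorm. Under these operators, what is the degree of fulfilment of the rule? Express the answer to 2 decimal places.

firing strength: ¬long=1−0.11=0.89, ¬moderate=1−0.78=0.22, none=0.88; AND[min(a, b)] → w = 0.22

0.22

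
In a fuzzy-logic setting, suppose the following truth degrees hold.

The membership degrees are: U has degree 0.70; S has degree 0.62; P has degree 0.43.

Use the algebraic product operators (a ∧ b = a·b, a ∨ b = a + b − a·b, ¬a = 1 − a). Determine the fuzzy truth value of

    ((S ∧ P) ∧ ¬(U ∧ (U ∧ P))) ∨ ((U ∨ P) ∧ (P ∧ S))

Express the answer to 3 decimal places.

0.385

S ∧ P = a·b on (0.6200, 0.4300) = 0.2666
U ∧ P = a·b on (0.7000, 0.4300) = 0.3010
U ∧ (U ∧ P) = a·b on (0.7000, 0.3010) = 0.2107
¬(U ∧ (U ∧ P)) = 1 − 0.2107 = 0.7893
(S ∧ P) ∧ ¬(U ∧ (U ∧ P)) = a·b on (0.2666, 0.7893) = 0.2104
U ∨ P = a + b − a·b on (0.7000, 0.4300) = 0.8290
P ∧ S = a·b on (0.4300, 0.6200) = 0.2666
(U ∨ P) ∧ (P ∧ S) = a·b on (0.8290, 0.2666) = 0.2210
((S ∧ P) ∧ ¬(U ∧ (U ∧ P))) ∨ ((U ∨ P) ∧ (P ∧ S)) = a + b − a·b on (0.2104, 0.2210) = 0.3849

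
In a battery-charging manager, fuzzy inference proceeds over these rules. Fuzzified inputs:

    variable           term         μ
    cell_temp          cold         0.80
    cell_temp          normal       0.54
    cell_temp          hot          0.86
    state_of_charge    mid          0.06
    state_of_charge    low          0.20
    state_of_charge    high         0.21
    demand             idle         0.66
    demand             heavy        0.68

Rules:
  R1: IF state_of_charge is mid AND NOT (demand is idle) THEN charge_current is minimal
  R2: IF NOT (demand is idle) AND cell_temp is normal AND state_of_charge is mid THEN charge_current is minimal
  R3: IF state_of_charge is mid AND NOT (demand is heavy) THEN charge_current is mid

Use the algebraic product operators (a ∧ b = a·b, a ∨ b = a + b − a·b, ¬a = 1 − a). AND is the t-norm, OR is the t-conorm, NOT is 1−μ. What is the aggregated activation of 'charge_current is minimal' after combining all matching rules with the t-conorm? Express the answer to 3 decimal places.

0.031

R1: mid=0.06, ¬idle=1−0.66=0.34; AND[a·b] → w = 0.0204
R2: ¬idle=1−0.66=0.34, normal=0.54, mid=0.06; AND[a·b] → w = 0.0110
R3: mid=0.06, ¬heavy=1−0.68=0.32; AND[a·b] → w = 0.0192
Rules with consequent 'minimal': {R1, R2} → strengths 0.0204, 0.0110
Aggregate via t-conorm [a + b − a·b]: 0.0312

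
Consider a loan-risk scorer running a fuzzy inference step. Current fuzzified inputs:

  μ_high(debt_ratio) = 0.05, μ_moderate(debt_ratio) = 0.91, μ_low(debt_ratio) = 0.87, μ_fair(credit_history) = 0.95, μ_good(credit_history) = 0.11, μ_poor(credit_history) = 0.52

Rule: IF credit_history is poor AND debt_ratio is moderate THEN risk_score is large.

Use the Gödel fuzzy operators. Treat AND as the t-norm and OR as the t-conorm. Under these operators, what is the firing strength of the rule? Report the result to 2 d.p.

firing strength: poor=0.52, moderate=0.91; AND[min(a, b)] → w = 0.52

0.52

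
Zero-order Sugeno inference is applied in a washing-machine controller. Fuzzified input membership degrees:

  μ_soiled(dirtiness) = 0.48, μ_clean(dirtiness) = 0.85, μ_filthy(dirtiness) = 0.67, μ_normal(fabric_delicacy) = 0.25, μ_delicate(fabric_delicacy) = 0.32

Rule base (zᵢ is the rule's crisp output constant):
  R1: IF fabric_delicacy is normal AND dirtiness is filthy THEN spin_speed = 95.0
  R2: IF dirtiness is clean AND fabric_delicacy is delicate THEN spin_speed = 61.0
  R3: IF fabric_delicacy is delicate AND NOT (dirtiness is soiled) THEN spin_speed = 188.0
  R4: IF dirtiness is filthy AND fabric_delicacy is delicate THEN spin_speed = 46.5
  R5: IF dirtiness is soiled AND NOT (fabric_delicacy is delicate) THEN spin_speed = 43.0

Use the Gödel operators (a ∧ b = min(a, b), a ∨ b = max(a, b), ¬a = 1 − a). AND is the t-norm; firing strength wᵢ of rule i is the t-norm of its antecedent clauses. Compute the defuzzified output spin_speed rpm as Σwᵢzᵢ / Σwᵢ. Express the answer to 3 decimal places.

R1 (z=95.0): normal=0.25, filthy=0.67; AND[min(a, b)] → w = 0.25
R2 (z=61.0): clean=0.85, delicate=0.32; AND[min(a, b)] → w = 0.32
R3 (z=188.0): delicate=0.32, ¬soiled=1−0.48=0.52; AND[min(a, b)] → w = 0.32
R4 (z=46.5): filthy=0.67, delicate=0.32; AND[min(a, b)] → w = 0.32
R5 (z=43.0): soiled=0.48, ¬delicate=1−0.32=0.68; AND[min(a, b)] → w = 0.48
Weighted average = (0.25·95.0 + 0.32·61.0 + 0.32·188.0 + 0.32·46.5 + 0.48·43.0) / (0.25 + 0.32 + 0.32 + 0.32 + 0.48)
  = 138.9500 / 1.6900 = 82.219

82.219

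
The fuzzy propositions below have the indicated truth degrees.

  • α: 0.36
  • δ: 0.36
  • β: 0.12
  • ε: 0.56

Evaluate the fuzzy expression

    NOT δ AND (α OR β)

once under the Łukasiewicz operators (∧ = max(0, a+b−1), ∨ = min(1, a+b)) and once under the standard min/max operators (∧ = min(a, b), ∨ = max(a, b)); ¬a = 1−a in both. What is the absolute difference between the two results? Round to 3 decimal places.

0.240

Under Łukasiewicz:
  NOT δ = 1 − 0.36 = 0.64
  α OR β = min(1, a+b) on (0.36, 0.12) = 0.48
  NOT δ AND (α OR β) = max(0, a+b−1) on (0.64, 0.48) = 0.12
  → value = 0.1200
Under standard min/max:
  NOT δ = 1 − 0.36 = 0.64
  α OR β = max(a, b) on (0.36, 0.12) = 0.36
  NOT δ AND (α OR β) = min(a, b) on (0.64, 0.36) = 0.36
  → value = 0.3600
|0.1200 − 0.3600| = 0.240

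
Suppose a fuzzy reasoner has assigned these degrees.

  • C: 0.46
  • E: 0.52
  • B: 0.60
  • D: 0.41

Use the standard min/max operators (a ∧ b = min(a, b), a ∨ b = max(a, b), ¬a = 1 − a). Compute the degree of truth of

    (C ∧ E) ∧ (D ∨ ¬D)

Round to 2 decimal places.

0.46

C ∧ E = min(a, b) on (0.46, 0.52) = 0.46
¬D = 1 − 0.41 = 0.59
D ∨ ¬D = max(a, b) on (0.41, 0.59) = 0.59
(C ∧ E) ∧ (D ∨ ¬D) = min(a, b) on (0.46, 0.59) = 0.46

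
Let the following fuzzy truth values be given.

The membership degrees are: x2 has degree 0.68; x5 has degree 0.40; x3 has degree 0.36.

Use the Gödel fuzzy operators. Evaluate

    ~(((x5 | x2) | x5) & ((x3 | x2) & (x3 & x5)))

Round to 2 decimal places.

0.64

x5 | x2 = max(a, b) on (0.40, 0.68) = 0.68
(x5 | x2) | x5 = max(a, b) on (0.68, 0.40) = 0.68
x3 | x2 = max(a, b) on (0.36, 0.68) = 0.68
x3 & x5 = min(a, b) on (0.36, 0.40) = 0.36
(x3 | x2) & (x3 & x5) = min(a, b) on (0.68, 0.36) = 0.36
((x5 | x2) | x5) & ((x3 | x2) & (x3 & x5)) = min(a, b) on (0.68, 0.36) = 0.36
~(((x5 | x2) | x5) & ((x3 | x2) & (x3 & x5))) = 1 − 0.36 = 0.64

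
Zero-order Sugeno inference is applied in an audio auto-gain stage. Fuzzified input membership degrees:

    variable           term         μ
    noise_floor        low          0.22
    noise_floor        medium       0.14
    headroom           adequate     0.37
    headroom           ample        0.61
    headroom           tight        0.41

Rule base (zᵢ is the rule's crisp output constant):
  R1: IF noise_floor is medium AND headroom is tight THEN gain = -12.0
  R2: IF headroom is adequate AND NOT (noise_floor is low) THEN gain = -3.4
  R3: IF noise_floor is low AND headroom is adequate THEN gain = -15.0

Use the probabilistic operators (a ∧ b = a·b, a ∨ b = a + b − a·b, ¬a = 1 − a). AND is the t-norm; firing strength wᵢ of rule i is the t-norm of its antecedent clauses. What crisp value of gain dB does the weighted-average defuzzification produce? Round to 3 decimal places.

-6.764

R1 (z=-12.0): medium=0.14, tight=0.41; AND[a·b] → w = 0.0574
R2 (z=-3.4): adequate=0.37, ¬low=1−0.22=0.78; AND[a·b] → w = 0.2886
R3 (z=-15.0): low=0.22, adequate=0.37; AND[a·b] → w = 0.0814
Weighted average = (0.0574·-12.0 + 0.2886·-3.4 + 0.0814·-15.0) / (0.0574 + 0.2886 + 0.0814)
  = -2.8910 / 0.4274 = -6.764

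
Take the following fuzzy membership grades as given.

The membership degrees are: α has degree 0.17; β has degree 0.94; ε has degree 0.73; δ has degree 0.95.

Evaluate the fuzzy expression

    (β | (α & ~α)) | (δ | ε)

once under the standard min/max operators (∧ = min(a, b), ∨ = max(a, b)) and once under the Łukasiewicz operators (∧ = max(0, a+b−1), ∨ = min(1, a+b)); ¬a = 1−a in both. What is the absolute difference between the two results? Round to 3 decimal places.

Under standard min/max:
  ~α = 1 − 0.17 = 0.83
  α & ~α = min(a, b) on (0.17, 0.83) = 0.17
  β | (α & ~α) = max(a, b) on (0.94, 0.17) = 0.94
  δ | ε = max(a, b) on (0.95, 0.73) = 0.95
  (β | (α & ~α)) | (δ | ε) = max(a, b) on (0.94, 0.95) = 0.95
  → value = 0.9500
Under Łukasiewicz:
  ~α = 1 − 0.17 = 0.83
  α & ~α = max(0, a+b−1) on (0.17, 0.83) = 0.00
  β | (α & ~α) = min(1, a+b) on (0.94, 0.00) = 0.94
  δ | ε = min(1, a+b) on (0.95, 0.73) = 1.00
  (β | (α & ~α)) | (δ | ε) = min(1, a+b) on (0.94, 1.00) = 1.00
  → value = 1.0000
|0.9500 − 1.0000| = 0.050

0.050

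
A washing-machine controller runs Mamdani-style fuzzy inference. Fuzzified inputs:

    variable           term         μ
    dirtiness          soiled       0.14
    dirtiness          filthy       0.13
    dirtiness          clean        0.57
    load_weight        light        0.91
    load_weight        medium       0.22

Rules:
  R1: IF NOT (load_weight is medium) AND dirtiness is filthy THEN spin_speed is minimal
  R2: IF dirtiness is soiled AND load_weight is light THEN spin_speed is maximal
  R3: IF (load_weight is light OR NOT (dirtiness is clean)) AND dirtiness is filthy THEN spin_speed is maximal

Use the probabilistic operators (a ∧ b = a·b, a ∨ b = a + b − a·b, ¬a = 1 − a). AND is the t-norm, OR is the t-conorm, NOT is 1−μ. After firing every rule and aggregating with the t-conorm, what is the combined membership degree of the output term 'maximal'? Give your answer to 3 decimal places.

0.235

R1: ¬medium=1−0.22=0.78, filthy=0.13; AND[a·b] → w = 0.1014
R2: soiled=0.14, light=0.91; AND[a·b] → w = 0.1274
R3: (light=0.91 OR ¬clean=1−0.57=0.43) = 0.9487; AND[a·b] with filthy=0.13 → w = 0.1233
Rules with consequent 'maximal': {R2, R3} → strengths 0.1274, 0.1233
Aggregate via t-conorm [a + b − a·b]: 0.2350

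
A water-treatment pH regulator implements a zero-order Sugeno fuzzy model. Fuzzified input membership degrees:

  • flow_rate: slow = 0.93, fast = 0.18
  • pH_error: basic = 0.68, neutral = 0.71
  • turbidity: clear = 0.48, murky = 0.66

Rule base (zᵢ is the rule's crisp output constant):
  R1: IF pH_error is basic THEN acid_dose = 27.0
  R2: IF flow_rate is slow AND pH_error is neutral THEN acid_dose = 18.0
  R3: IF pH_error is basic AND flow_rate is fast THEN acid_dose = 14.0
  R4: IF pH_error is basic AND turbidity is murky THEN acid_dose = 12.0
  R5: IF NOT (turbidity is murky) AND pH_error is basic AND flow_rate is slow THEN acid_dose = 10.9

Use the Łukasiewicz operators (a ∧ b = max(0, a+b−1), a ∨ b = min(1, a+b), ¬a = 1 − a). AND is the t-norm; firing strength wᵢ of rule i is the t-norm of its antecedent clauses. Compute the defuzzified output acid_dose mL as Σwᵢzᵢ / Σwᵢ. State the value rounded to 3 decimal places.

20.458

R1 (z=27.0): basic=0.68 → w = 0.68
R2 (z=18.0): slow=0.93, neutral=0.71; AND[max(0, a+b−1)] → w = 0.64
R3 (z=14.0): basic=0.68, fast=0.18; AND[max(0, a+b−1)] → w = 0.00
R4 (z=12.0): basic=0.68, murky=0.66; AND[max(0, a+b−1)] → w = 0.34
R5 (z=10.9): ¬murky=1−0.66=0.34, basic=0.68, slow=0.93; AND[max(0, a+b−1)] → w = 0.00
Weighted average = (0.68·27.0 + 0.64·18.0 + 0.00·14.0 + 0.34·12.0 + 0.00·10.9) / (0.68 + 0.64 + 0.00 + 0.34 + 0.00)
  = 33.9600 / 1.6600 = 20.458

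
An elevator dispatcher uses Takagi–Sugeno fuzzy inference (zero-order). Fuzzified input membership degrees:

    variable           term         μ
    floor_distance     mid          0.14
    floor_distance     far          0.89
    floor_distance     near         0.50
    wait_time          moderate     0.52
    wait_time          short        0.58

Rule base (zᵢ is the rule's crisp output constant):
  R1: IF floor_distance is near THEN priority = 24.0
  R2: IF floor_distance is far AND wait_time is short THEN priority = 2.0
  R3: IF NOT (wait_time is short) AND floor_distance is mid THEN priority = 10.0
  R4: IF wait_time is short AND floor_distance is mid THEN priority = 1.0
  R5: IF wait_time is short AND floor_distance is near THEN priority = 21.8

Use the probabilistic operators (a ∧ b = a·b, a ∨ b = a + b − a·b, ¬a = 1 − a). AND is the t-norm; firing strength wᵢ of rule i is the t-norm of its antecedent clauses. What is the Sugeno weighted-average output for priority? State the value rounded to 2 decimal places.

13.85

R1 (z=24.0): near=0.50 → w = 0.5000
R2 (z=2.0): far=0.89, short=0.58; AND[a·b] → w = 0.5162
R3 (z=10.0): ¬short=1−0.58=0.42, mid=0.14; AND[a·b] → w = 0.0588
R4 (z=1.0): short=0.58, mid=0.14; AND[a·b] → w = 0.0812
R5 (z=21.8): short=0.58, near=0.50; AND[a·b] → w = 0.2900
Weighted average = (0.5000·24.0 + 0.5162·2.0 + 0.0588·10.0 + 0.0812·1.0 + 0.2900·21.8) / (0.5000 + 0.5162 + 0.0588 + 0.0812 + 0.2900)
  = 20.0236 / 1.4462 = 13.85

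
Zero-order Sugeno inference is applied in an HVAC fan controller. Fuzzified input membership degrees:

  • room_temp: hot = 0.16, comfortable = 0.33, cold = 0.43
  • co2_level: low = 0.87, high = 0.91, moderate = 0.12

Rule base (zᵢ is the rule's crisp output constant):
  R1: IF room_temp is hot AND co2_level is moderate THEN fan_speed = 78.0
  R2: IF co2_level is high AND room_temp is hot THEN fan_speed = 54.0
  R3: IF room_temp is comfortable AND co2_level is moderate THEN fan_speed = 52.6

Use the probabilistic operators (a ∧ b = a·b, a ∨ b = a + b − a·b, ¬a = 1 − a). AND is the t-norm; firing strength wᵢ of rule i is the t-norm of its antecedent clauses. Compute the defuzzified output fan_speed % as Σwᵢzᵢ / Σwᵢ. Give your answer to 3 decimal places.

55.983

R1 (z=78.0): hot=0.16, moderate=0.12; AND[a·b] → w = 0.0192
R2 (z=54.0): high=0.91, hot=0.16; AND[a·b] → w = 0.1456
R3 (z=52.6): comfortable=0.33, moderate=0.12; AND[a·b] → w = 0.0396
Weighted average = (0.0192·78.0 + 0.1456·54.0 + 0.0396·52.6) / (0.0192 + 0.1456 + 0.0396)
  = 11.4430 / 0.2044 = 55.983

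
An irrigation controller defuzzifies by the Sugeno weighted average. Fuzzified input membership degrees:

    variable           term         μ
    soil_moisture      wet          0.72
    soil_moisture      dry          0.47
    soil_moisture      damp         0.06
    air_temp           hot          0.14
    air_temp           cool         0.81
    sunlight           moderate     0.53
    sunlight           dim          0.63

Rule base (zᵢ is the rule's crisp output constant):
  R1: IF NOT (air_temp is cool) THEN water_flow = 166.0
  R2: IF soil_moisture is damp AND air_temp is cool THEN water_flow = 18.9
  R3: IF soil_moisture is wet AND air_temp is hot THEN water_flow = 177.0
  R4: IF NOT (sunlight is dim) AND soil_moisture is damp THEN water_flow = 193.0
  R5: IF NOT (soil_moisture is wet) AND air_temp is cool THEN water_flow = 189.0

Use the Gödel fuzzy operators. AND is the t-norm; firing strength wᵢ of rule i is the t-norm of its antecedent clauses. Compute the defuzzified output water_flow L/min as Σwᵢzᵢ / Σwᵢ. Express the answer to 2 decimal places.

167.06

R1 (z=166.0): ¬cool=1−0.81=0.19 → w = 0.19
R2 (z=18.9): damp=0.06, cool=0.81; AND[min(a, b)] → w = 0.06
R3 (z=177.0): wet=0.72, hot=0.14; AND[min(a, b)] → w = 0.14
R4 (z=193.0): ¬dim=1−0.63=0.37, damp=0.06; AND[min(a, b)] → w = 0.06
R5 (z=189.0): ¬wet=1−0.72=0.28, cool=0.81; AND[min(a, b)] → w = 0.28
Weighted average = (0.19·166.0 + 0.06·18.9 + 0.14·177.0 + 0.06·193.0 + 0.28·189.0) / (0.19 + 0.06 + 0.14 + 0.06 + 0.28)
  = 121.9540 / 0.7300 = 167.06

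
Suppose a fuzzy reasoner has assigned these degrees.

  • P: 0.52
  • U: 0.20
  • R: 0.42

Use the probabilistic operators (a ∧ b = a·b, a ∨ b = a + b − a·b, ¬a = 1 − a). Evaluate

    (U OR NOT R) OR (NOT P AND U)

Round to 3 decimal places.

0.696

NOT R = 1 − 0.4200 = 0.5800
U OR NOT R = a + b − a·b on (0.2000, 0.5800) = 0.6640
NOT P = 1 − 0.5200 = 0.4800
NOT P AND U = a·b on (0.4800, 0.2000) = 0.0960
(U OR NOT R) OR (NOT P AND U) = a + b − a·b on (0.6640, 0.0960) = 0.6963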